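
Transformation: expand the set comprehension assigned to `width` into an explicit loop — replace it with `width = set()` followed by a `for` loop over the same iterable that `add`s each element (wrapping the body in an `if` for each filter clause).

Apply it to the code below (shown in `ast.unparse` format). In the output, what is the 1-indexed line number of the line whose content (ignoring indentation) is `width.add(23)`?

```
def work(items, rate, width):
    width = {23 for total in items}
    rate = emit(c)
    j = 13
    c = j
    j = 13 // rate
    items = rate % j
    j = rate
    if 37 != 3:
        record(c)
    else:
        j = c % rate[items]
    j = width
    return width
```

Transformed code:
def work(items, rate, width):
    width = set()
    for total in items:
        width.add(23)
    rate = emit(c)
    j = 13
    c = j
    j = 13 // rate
    items = rate % j
    j = rate
    if 37 != 3:
        record(c)
    else:
        j = c % rate[items]
    j = width
    return width

4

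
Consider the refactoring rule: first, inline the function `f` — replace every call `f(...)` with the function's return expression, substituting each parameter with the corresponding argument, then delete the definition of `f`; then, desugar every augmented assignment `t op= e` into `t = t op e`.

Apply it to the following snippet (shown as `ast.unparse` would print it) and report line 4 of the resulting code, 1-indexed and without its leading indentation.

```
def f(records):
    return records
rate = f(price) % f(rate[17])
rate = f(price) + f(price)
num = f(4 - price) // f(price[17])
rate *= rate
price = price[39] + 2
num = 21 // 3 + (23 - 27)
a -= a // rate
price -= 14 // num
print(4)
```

Transformed code:
rate = price % rate[17]
rate = price + price
num = (4 - price) // price[17]
rate = rate * rate
price = price[39] + 2
num = 21 // 3 + (23 - 27)
a = a - a // rate
price = price - 14 // num
print(4)

rate = rate * rate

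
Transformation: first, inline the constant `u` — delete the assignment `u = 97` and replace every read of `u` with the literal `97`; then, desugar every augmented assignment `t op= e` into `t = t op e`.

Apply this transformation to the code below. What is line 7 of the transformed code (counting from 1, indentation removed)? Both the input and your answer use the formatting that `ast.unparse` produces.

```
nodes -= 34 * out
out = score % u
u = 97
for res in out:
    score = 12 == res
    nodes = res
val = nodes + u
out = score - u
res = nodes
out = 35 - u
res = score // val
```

out = score - 97

Transformed code:
nodes = nodes - 34 * out
out = score % 97
for res in out:
    score = 12 == res
    nodes = res
val = nodes + 97
out = score - 97
res = nodes
out = 35 - 97
res = score // val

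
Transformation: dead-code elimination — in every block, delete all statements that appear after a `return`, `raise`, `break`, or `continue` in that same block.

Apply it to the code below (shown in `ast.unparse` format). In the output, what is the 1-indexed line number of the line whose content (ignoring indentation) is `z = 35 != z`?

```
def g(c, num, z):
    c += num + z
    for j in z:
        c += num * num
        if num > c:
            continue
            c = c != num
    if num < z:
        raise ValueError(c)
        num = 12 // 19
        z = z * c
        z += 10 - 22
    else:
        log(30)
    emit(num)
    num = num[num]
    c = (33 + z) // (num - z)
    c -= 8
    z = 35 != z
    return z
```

Transformed code:
def g(c, num, z):
    c += num + z
    for j in z:
        c += num * num
        if num > c:
            continue
    if num < z:
        raise ValueError(c)
    else:
        log(30)
    emit(num)
    num = num[num]
    c = (33 + z) // (num - z)
    c -= 8
    z = 35 != z
    return z

15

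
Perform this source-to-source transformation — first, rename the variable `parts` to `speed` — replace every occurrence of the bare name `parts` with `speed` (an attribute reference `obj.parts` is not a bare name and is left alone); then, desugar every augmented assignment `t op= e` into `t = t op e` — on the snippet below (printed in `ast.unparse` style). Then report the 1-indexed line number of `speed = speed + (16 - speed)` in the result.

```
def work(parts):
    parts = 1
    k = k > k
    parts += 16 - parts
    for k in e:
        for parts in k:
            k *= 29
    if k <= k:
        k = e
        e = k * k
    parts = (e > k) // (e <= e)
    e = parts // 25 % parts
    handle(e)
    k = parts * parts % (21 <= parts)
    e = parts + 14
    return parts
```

Transformed code:
def work(speed):
    speed = 1
    k = k > k
    speed = speed + (16 - speed)
    for k in e:
        for speed in k:
            k = k * 29
    if k <= k:
        k = e
        e = k * k
    speed = (e > k) // (e <= e)
    e = speed // 25 % speed
    handle(e)
    k = speed * speed % (21 <= speed)
    e = speed + 14
    return speed

4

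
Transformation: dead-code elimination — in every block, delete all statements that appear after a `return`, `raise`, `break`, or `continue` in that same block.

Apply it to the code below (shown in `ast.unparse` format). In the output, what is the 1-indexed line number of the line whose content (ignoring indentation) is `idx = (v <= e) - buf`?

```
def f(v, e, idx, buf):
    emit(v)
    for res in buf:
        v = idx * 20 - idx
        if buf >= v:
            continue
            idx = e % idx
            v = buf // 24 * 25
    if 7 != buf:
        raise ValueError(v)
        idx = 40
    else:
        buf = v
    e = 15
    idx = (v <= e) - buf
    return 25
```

Transformed code:
def f(v, e, idx, buf):
    emit(v)
    for res in buf:
        v = idx * 20 - idx
        if buf >= v:
            continue
    if 7 != buf:
        raise ValueError(v)
    else:
        buf = v
    e = 15
    idx = (v <= e) - buf
    return 25

12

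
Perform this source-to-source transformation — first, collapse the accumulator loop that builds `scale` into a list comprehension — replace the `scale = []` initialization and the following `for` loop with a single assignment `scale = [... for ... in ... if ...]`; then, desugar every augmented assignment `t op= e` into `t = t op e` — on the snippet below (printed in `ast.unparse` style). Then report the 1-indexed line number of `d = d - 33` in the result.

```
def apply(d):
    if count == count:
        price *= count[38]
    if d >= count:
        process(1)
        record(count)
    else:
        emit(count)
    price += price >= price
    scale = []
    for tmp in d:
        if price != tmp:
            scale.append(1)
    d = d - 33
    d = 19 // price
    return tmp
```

Transformed code:
def apply(d):
    if count == count:
        price = price * count[38]
    if d >= count:
        process(1)
        record(count)
    else:
        emit(count)
    price = price + (price >= price)
    scale = [1 for tmp in d if price != tmp]
    d = d - 33
    d = 19 // price
    return tmp

11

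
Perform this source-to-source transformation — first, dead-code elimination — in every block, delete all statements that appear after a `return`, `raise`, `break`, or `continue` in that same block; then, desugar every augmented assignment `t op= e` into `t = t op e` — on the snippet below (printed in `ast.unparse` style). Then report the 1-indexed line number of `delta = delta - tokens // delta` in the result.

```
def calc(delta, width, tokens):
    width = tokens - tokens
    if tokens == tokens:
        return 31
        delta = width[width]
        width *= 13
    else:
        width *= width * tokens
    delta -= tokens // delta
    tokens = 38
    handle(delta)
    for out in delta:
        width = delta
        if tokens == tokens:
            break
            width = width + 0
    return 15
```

7

Transformed code:
def calc(delta, width, tokens):
    width = tokens - tokens
    if tokens == tokens:
        return 31
    else:
        width = width * (width * tokens)
    delta = delta - tokens // delta
    tokens = 38
    handle(delta)
    for out in delta:
        width = delta
        if tokens == tokens:
            break
    return 15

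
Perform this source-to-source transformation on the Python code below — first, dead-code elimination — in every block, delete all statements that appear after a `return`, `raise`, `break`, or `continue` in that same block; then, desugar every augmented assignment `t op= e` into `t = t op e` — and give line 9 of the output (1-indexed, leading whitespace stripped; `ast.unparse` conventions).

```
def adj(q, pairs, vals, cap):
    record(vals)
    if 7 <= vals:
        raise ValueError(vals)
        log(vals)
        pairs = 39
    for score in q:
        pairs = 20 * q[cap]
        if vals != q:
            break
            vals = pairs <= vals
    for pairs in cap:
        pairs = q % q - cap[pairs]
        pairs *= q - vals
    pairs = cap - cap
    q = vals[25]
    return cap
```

Transformed code:
def adj(q, pairs, vals, cap):
    record(vals)
    if 7 <= vals:
        raise ValueError(vals)
    for score in q:
        pairs = 20 * q[cap]
        if vals != q:
            break
    for pairs in cap:
        pairs = q % q - cap[pairs]
        pairs = pairs * (q - vals)
    pairs = cap - cap
    q = vals[25]
    return cap

for pairs in cap:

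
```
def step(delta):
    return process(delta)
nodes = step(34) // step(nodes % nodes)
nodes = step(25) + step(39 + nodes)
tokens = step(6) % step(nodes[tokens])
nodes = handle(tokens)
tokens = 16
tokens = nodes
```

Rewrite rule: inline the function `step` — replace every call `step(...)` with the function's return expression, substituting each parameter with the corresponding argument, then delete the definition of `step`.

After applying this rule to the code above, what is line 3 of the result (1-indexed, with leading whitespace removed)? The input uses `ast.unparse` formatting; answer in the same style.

tokens = process(6) % process(nodes[tokens])

Transformed code:
nodes = process(34) // process(nodes % nodes)
nodes = process(25) + process(39 + nodes)
tokens = process(6) % process(nodes[tokens])
nodes = handle(tokens)
tokens = 16
tokens = nodes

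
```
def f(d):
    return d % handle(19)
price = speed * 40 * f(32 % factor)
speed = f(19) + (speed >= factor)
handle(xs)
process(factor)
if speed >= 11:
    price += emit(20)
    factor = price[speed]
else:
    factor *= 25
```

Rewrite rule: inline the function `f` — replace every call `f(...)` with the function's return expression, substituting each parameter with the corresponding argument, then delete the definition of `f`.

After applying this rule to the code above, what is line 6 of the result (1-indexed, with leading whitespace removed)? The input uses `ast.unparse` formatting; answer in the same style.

Transformed code:
price = speed * 40 * (32 % factor % handle(19))
speed = 19 % handle(19) + (speed >= factor)
handle(xs)
process(factor)
if speed >= 11:
    price += emit(20)
    factor = price[speed]
else:
    factor *= 25

price += emit(20)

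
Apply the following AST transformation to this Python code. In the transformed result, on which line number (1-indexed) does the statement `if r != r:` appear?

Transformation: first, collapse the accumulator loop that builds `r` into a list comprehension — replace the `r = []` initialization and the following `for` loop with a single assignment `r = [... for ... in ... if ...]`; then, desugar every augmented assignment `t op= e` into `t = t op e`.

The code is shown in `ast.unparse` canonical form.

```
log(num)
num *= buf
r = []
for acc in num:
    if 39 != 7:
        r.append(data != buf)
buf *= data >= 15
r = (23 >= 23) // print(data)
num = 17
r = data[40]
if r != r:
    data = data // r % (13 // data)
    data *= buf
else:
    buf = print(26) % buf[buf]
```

8

Transformed code:
log(num)
num = num * buf
r = [data != buf for acc in num if 39 != 7]
buf = buf * (data >= 15)
r = (23 >= 23) // print(data)
num = 17
r = data[40]
if r != r:
    data = data // r % (13 // data)
    data = data * buf
else:
    buf = print(26) % buf[buf]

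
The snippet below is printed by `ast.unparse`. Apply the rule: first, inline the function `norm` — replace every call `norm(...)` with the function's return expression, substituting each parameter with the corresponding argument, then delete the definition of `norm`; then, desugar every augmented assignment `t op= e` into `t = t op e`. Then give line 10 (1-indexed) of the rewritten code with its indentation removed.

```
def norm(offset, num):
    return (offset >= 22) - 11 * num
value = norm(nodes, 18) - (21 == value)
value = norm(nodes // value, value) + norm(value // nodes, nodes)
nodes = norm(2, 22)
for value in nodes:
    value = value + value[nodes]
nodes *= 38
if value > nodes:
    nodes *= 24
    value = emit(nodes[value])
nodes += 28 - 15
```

nodes = nodes + (28 - 15)

Transformed code:
value = (nodes >= 22) - 11 * 18 - (21 == value)
value = (nodes // value >= 22) - 11 * value + ((value // nodes >= 22) - 11 * nodes)
nodes = (2 >= 22) - 11 * 22
for value in nodes:
    value = value + value[nodes]
nodes = nodes * 38
if value > nodes:
    nodes = nodes * 24
    value = emit(nodes[value])
nodes = nodes + (28 - 15)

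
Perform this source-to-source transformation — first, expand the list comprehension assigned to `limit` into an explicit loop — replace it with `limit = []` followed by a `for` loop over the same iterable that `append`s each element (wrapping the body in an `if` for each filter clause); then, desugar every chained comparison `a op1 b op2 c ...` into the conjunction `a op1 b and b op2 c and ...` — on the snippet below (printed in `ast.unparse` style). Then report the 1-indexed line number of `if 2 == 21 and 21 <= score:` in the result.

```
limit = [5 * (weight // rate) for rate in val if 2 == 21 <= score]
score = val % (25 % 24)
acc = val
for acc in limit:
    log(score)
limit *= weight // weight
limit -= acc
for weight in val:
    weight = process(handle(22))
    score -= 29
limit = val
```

Transformed code:
limit = []
for rate in val:
    if 2 == 21 and 21 <= score:
        limit.append(5 * (weight // rate))
score = val % (25 % 24)
acc = val
for acc in limit:
    log(score)
limit *= weight // weight
limit -= acc
for weight in val:
    weight = process(handle(22))
    score -= 29
limit = val

3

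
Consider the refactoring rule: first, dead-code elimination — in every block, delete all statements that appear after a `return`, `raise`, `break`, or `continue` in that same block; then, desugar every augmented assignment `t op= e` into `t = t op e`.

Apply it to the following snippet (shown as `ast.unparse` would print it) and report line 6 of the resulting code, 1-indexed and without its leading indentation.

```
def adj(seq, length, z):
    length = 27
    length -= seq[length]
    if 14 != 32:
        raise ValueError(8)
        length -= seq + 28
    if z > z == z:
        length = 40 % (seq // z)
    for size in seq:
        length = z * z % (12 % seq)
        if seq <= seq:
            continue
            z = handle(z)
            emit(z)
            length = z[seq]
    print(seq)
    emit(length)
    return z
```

Transformed code:
def adj(seq, length, z):
    length = 27
    length = length - seq[length]
    if 14 != 32:
        raise ValueError(8)
    if z > z == z:
        length = 40 % (seq // z)
    for size in seq:
        length = z * z % (12 % seq)
        if seq <= seq:
            continue
    print(seq)
    emit(length)
    return z

if z > z == z:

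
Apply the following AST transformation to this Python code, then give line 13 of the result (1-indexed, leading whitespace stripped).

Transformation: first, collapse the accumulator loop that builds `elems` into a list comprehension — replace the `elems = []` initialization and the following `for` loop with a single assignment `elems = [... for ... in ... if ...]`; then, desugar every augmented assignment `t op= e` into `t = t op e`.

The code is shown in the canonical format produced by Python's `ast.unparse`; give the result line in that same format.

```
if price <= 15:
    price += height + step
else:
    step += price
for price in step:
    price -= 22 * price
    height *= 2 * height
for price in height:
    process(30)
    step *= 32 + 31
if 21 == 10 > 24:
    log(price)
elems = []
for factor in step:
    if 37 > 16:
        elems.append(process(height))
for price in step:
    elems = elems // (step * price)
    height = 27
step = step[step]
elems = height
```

elems = [process(height) for factor in step if 37 > 16]

Transformed code:
if price <= 15:
    price = price + (height + step)
else:
    step = step + price
for price in step:
    price = price - 22 * price
    height = height * (2 * height)
for price in height:
    process(30)
    step = step * (32 + 31)
if 21 == 10 > 24:
    log(price)
elems = [process(height) for factor in step if 37 > 16]
for price in step:
    elems = elems // (step * price)
    height = 27
step = step[step]
elems = height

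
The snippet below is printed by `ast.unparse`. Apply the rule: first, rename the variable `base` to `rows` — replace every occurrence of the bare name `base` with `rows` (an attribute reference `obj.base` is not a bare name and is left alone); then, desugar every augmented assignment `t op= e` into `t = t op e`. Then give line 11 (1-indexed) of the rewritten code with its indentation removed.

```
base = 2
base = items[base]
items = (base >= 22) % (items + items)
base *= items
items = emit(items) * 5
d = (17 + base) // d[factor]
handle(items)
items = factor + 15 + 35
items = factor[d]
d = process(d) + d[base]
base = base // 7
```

rows = rows // 7

Transformed code:
rows = 2
rows = items[rows]
items = (rows >= 22) % (items + items)
rows = rows * items
items = emit(items) * 5
d = (17 + rows) // d[factor]
handle(items)
items = factor + 15 + 35
items = factor[d]
d = process(d) + d[rows]
rows = rows // 7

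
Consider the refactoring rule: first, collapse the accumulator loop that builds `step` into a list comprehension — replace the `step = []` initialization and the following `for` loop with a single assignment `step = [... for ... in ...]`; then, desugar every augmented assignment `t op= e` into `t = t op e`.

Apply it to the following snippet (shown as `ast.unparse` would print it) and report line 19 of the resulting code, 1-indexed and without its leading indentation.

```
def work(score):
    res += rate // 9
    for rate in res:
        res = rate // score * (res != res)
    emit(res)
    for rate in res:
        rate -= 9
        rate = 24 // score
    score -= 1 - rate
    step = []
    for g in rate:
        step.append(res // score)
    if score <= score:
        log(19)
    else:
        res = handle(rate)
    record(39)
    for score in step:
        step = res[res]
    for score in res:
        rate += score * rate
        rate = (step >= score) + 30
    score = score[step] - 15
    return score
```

rate = rate + score * rate

Transformed code:
def work(score):
    res = res + rate // 9
    for rate in res:
        res = rate // score * (res != res)
    emit(res)
    for rate in res:
        rate = rate - 9
        rate = 24 // score
    score = score - (1 - rate)
    step = [res // score for g in rate]
    if score <= score:
        log(19)
    else:
        res = handle(rate)
    record(39)
    for score in step:
        step = res[res]
    for score in res:
        rate = rate + score * rate
        rate = (step >= score) + 30
    score = score[step] - 15
    return score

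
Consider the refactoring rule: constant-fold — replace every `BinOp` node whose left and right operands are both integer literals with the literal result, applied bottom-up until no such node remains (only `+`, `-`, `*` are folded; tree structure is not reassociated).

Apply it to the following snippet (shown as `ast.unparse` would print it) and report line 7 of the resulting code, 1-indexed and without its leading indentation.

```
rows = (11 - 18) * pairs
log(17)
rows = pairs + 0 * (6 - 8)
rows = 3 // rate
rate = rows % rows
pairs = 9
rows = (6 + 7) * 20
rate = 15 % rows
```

Transformed code:
rows = -7 * pairs
log(17)
rows = pairs + 0
rows = 3 // rate
rate = rows % rows
pairs = 9
rows = 260
rate = 15 % rows

rows = 260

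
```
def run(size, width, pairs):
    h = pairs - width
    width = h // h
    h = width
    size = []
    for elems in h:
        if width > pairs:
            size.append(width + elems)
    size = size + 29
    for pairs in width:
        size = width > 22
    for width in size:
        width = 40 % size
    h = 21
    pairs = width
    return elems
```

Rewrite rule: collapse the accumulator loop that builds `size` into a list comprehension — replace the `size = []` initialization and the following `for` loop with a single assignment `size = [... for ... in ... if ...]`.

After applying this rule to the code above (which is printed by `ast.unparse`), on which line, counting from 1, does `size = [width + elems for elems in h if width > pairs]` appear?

5

Transformed code:
def run(size, width, pairs):
    h = pairs - width
    width = h // h
    h = width
    size = [width + elems for elems in h if width > pairs]
    size = size + 29
    for pairs in width:
        size = width > 22
    for width in size:
        width = 40 % size
    h = 21
    pairs = width
    return elems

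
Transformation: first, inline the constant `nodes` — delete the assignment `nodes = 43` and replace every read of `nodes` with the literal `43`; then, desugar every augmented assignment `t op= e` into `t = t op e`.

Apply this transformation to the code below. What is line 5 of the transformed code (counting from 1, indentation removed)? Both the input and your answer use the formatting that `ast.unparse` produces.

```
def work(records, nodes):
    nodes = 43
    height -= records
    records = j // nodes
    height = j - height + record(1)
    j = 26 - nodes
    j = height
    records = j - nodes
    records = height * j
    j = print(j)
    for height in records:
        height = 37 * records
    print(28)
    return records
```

Transformed code:
def work(records, nodes):
    height = height - records
    records = j // 43
    height = j - height + record(1)
    j = 26 - 43
    j = height
    records = j - 43
    records = height * j
    j = print(j)
    for height in records:
        height = 37 * records
    print(28)
    return records

j = 26 - 43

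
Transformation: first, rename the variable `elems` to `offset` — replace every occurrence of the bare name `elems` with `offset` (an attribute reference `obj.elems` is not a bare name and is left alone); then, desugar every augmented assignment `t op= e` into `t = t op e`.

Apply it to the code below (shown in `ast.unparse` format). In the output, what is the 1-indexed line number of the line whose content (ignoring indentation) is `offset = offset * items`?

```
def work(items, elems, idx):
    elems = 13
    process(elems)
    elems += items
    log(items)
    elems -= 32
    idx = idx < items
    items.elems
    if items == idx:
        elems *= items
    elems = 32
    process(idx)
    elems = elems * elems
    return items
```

Transformed code:
def work(items, offset, idx):
    offset = 13
    process(offset)
    offset = offset + items
    log(items)
    offset = offset - 32
    idx = idx < items
    items.elems
    if items == idx:
        offset = offset * items
    offset = 32
    process(idx)
    offset = offset * offset
    return items

10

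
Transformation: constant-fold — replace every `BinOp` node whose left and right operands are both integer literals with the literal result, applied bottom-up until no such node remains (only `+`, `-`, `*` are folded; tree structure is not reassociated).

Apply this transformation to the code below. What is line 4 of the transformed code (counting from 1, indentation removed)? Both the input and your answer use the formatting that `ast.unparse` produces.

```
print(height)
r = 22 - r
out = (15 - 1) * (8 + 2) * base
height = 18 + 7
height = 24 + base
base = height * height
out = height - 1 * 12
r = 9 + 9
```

height = 25

Transformed code:
print(height)
r = 22 - r
out = 140 * base
height = 25
height = 24 + base
base = height * height
out = height - 12
r = 18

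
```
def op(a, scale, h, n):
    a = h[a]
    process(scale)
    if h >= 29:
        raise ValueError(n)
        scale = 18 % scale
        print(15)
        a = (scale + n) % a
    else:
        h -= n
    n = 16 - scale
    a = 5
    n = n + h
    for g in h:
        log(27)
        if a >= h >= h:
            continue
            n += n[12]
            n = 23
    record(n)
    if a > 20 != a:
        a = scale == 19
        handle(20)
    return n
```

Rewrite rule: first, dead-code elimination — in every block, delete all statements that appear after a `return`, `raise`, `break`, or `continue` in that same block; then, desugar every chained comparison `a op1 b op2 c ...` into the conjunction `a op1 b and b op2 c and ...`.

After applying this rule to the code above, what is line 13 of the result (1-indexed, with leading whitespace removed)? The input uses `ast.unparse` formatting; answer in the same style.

Transformed code:
def op(a, scale, h, n):
    a = h[a]
    process(scale)
    if h >= 29:
        raise ValueError(n)
    else:
        h -= n
    n = 16 - scale
    a = 5
    n = n + h
    for g in h:
        log(27)
        if a >= h and h >= h:
            continue
    record(n)
    if a > 20 and 20 != a:
        a = scale == 19
        handle(20)
    return n

if a >= h and h >= h:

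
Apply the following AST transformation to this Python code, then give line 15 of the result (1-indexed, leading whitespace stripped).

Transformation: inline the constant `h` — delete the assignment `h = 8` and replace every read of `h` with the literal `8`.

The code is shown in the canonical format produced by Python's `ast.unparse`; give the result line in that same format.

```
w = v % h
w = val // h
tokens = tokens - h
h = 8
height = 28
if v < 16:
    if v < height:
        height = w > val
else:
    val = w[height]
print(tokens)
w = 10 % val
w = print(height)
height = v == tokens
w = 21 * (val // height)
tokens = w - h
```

tokens = w - 8

Transformed code:
w = v % 8
w = val // 8
tokens = tokens - 8
height = 28
if v < 16:
    if v < height:
        height = w > val
else:
    val = w[height]
print(tokens)
w = 10 % val
w = print(height)
height = v == tokens
w = 21 * (val // height)
tokens = w - 8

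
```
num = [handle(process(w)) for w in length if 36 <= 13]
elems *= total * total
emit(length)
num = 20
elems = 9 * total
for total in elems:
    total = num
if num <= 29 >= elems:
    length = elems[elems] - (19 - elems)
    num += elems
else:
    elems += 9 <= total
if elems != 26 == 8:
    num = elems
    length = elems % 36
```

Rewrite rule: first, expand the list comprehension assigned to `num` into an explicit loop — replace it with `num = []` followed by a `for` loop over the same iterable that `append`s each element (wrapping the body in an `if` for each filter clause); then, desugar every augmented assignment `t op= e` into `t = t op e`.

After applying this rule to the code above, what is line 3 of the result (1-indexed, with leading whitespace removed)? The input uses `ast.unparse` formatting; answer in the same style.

Transformed code:
num = []
for w in length:
    if 36 <= 13:
        num.append(handle(process(w)))
elems = elems * (total * total)
emit(length)
num = 20
elems = 9 * total
for total in elems:
    total = num
if num <= 29 >= elems:
    length = elems[elems] - (19 - elems)
    num = num + elems
else:
    elems = elems + (9 <= total)
if elems != 26 == 8:
    num = elems
    length = elems % 36

if 36 <= 13:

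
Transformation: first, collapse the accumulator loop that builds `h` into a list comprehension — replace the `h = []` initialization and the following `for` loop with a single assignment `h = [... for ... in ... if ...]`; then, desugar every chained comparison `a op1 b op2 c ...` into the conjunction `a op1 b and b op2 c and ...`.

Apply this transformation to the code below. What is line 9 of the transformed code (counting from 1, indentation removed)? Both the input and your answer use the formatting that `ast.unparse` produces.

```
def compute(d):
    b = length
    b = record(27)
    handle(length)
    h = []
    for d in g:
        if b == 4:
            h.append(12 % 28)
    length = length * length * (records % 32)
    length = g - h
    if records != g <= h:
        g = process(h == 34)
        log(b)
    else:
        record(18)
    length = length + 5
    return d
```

g = process(h == 34)

Transformed code:
def compute(d):
    b = length
    b = record(27)
    handle(length)
    h = [12 % 28 for d in g if b == 4]
    length = length * length * (records % 32)
    length = g - h
    if records != g and g <= h:
        g = process(h == 34)
        log(b)
    else:
        record(18)
    length = length + 5
    return d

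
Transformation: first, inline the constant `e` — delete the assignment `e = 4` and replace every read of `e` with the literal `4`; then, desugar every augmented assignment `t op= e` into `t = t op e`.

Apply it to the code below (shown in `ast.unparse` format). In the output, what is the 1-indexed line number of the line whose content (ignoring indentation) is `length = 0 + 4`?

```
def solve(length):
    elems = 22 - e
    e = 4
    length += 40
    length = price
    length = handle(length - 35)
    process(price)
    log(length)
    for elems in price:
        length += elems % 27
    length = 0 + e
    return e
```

Transformed code:
def solve(length):
    elems = 22 - 4
    length = length + 40
    length = price
    length = handle(length - 35)
    process(price)
    log(length)
    for elems in price:
        length = length + elems % 27
    length = 0 + 4
    return 4

10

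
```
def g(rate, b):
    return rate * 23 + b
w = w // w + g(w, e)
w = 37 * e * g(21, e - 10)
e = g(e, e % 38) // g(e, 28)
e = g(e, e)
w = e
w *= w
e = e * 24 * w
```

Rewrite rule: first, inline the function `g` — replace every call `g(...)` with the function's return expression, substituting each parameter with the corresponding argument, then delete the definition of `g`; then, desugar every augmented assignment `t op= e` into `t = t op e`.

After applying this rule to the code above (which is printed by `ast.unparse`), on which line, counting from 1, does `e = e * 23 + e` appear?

4

Transformed code:
w = w // w + (w * 23 + e)
w = 37 * e * (21 * 23 + (e - 10))
e = (e * 23 + e % 38) // (e * 23 + 28)
e = e * 23 + e
w = e
w = w * w
e = e * 24 * w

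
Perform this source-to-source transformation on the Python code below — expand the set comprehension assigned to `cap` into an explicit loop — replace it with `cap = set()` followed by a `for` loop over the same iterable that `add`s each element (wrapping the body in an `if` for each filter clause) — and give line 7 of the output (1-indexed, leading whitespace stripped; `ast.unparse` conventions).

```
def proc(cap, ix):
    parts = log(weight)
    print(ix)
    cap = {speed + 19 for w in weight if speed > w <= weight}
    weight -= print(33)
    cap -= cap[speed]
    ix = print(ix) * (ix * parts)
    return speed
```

Transformed code:
def proc(cap, ix):
    parts = log(weight)
    print(ix)
    cap = set()
    for w in weight:
        if speed > w <= weight:
            cap.add(speed + 19)
    weight -= print(33)
    cap -= cap[speed]
    ix = print(ix) * (ix * parts)
    return speed

cap.add(speed + 19)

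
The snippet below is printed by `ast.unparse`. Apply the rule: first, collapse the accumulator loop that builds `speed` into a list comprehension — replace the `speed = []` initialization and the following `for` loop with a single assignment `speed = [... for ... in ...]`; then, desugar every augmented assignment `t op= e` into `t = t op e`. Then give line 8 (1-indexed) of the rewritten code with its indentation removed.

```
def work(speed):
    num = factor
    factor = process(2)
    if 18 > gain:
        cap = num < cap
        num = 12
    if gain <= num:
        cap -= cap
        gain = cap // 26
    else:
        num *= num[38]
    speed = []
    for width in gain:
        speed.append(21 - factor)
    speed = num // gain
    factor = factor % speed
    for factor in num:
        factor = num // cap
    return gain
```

cap = cap - cap

Transformed code:
def work(speed):
    num = factor
    factor = process(2)
    if 18 > gain:
        cap = num < cap
        num = 12
    if gain <= num:
        cap = cap - cap
        gain = cap // 26
    else:
        num = num * num[38]
    speed = [21 - factor for width in gain]
    speed = num // gain
    factor = factor % speed
    for factor in num:
        factor = num // cap
    return gain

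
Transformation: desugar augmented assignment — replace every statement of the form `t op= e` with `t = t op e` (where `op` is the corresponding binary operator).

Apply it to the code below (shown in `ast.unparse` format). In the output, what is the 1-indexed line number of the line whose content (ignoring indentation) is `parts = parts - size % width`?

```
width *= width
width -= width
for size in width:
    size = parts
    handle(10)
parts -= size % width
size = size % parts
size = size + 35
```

6

Transformed code:
width = width * width
width = width - width
for size in width:
    size = parts
    handle(10)
parts = parts - size % width
size = size % parts
size = size + 35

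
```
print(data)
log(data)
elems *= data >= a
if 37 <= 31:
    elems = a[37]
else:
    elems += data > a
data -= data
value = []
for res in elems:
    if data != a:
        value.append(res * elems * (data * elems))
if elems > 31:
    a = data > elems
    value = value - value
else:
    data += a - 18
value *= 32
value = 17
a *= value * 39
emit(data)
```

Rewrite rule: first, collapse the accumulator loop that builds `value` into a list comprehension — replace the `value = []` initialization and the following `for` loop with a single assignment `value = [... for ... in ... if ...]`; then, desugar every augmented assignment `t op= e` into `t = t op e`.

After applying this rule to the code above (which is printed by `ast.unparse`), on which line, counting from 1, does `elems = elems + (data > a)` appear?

7

Transformed code:
print(data)
log(data)
elems = elems * (data >= a)
if 37 <= 31:
    elems = a[37]
else:
    elems = elems + (data > a)
data = data - data
value = [res * elems * (data * elems) for res in elems if data != a]
if elems > 31:
    a = data > elems
    value = value - value
else:
    data = data + (a - 18)
value = value * 32
value = 17
a = a * (value * 39)
emit(data)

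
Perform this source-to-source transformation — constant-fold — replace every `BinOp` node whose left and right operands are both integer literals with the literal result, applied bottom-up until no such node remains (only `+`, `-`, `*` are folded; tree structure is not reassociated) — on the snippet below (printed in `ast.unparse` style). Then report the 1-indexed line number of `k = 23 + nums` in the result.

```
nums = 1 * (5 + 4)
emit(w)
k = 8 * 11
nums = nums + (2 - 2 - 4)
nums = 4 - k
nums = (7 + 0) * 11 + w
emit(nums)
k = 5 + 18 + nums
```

8

Transformed code:
nums = 9
emit(w)
k = 88
nums = nums + -4
nums = 4 - k
nums = 77 + w
emit(nums)
k = 23 + nums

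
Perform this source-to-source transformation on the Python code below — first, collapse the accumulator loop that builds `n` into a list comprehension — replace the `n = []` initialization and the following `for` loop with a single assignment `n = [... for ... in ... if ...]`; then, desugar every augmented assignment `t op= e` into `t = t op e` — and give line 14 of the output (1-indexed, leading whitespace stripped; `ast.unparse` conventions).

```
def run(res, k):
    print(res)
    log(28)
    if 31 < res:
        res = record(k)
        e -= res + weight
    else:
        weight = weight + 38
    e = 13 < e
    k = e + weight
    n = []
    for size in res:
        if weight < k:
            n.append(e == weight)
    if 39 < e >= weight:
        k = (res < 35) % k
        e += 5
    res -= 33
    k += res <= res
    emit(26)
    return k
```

Transformed code:
def run(res, k):
    print(res)
    log(28)
    if 31 < res:
        res = record(k)
        e = e - (res + weight)
    else:
        weight = weight + 38
    e = 13 < e
    k = e + weight
    n = [e == weight for size in res if weight < k]
    if 39 < e >= weight:
        k = (res < 35) % k
        e = e + 5
    res = res - 33
    k = k + (res <= res)
    emit(26)
    return k

e = e + 5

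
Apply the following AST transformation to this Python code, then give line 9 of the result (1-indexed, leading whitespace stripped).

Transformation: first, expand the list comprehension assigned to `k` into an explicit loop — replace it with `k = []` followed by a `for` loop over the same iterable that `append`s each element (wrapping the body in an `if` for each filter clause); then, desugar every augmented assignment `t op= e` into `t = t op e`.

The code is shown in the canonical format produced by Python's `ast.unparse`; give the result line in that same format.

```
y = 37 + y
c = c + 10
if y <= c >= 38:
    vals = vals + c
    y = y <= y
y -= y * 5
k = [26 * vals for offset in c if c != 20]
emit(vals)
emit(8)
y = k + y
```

if c != 20:

Transformed code:
y = 37 + y
c = c + 10
if y <= c >= 38:
    vals = vals + c
    y = y <= y
y = y - y * 5
k = []
for offset in c:
    if c != 20:
        k.append(26 * vals)
emit(vals)
emit(8)
y = k + y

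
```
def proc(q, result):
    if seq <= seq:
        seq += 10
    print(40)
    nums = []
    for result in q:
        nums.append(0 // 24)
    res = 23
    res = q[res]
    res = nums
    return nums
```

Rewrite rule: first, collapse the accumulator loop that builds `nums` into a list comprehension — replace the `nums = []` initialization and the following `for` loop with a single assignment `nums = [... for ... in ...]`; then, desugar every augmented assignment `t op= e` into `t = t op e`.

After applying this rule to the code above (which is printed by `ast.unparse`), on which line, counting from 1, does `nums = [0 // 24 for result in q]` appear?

5

Transformed code:
def proc(q, result):
    if seq <= seq:
        seq = seq + 10
    print(40)
    nums = [0 // 24 for result in q]
    res = 23
    res = q[res]
    res = nums
    return nums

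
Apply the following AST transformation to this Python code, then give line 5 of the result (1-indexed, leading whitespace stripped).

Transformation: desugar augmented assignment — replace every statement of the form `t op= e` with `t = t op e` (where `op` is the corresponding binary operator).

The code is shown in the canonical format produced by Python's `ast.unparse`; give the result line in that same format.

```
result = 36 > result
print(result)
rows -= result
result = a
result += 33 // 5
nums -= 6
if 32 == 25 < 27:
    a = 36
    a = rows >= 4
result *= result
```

result = result + 33 // 5

Transformed code:
result = 36 > result
print(result)
rows = rows - result
result = a
result = result + 33 // 5
nums = nums - 6
if 32 == 25 < 27:
    a = 36
    a = rows >= 4
result = result * result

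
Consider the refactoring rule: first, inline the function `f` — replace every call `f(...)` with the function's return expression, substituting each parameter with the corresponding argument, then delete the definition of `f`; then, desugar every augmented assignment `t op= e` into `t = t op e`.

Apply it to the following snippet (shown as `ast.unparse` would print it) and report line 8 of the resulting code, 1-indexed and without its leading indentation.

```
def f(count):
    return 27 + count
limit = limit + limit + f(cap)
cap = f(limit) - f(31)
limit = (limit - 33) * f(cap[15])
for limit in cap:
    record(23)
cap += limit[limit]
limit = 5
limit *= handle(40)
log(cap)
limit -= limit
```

limit = limit * handle(40)

Transformed code:
limit = limit + limit + (27 + cap)
cap = 27 + limit - (27 + 31)
limit = (limit - 33) * (27 + cap[15])
for limit in cap:
    record(23)
cap = cap + limit[limit]
limit = 5
limit = limit * handle(40)
log(cap)
limit = limit - limit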